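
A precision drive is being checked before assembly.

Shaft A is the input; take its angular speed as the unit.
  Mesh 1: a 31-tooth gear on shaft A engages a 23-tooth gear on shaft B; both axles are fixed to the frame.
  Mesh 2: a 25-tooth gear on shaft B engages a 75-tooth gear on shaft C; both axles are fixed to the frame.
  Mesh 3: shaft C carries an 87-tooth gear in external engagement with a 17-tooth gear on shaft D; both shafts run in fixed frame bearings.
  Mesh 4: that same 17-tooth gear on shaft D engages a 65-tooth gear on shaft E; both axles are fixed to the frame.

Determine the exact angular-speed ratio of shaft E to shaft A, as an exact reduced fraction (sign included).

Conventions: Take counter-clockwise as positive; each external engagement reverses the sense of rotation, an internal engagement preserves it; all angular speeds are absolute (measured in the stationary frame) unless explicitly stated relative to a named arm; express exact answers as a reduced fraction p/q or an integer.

899/1495

class = fixed-axis compound train [4 meshes; 4 ratios multiply, 4 sense flips]
mesh 1 [31T→23T]: running ratio 31/23, sense −
mesh 2 [25T→75T]: running ratio 31/69, sense +
mesh 3 [87T→17T]: running ratio 899/391, sense −
mesh 4 [17T→65T]: running ratio 899/1495, sense +
ω_out/ω_in = 899/1495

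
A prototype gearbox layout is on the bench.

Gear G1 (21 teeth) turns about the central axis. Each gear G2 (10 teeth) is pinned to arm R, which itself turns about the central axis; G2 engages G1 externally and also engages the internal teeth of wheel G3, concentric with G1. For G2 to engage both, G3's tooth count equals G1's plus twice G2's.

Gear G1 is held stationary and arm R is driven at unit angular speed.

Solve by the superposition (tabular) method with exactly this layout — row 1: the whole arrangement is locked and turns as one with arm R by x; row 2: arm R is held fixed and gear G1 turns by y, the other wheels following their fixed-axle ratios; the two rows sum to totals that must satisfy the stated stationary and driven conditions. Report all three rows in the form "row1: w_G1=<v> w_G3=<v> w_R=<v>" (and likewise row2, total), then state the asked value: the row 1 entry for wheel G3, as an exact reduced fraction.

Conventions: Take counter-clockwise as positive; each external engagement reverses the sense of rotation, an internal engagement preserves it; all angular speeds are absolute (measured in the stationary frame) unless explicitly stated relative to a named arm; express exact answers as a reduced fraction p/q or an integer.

recognized (axles ride arm R): planetary set, 21/10/41 teeth
row 1 (train locked, turned with arm): all members turn x
superposition row 2 [arm held]: sun y, ring −(21/41)·y, arm 0
boundary: total ω_sun = x + y = 0 and total ω_arm = x = 1  ⇒  y = -1, x = 1
row 2 ring = −(21/41)·(-1) = 21/41
totals (row 1 + row 2): sun 1 + (-1) = 0, ring 1 + 21/41 = 62/41, arm 1 + 0 = 1
asked cell (row1, ring) = 1

row1: w_G1=1 w_G3=1 w_R=1
row2: w_G1=-1 w_G3=21/41 w_R=0
total: w_G1=0 w_G3=62/41 w_R=1
asked value: 1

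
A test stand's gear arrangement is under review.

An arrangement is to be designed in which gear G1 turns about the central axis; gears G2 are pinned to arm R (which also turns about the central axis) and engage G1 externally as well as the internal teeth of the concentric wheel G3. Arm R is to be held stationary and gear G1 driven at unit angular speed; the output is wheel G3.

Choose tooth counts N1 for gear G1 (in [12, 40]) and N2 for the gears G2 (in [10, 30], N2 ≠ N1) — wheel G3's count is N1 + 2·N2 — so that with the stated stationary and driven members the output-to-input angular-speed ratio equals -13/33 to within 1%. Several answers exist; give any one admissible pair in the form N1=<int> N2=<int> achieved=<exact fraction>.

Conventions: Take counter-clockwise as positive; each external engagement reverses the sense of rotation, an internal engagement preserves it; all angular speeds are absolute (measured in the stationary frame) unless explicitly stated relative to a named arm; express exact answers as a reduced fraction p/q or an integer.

N1=13 N2=10 achieved=-13/33

topology: planetary set — design target -13/33, arm = carrier (Willis)
Willis with ω_arm = 0: ω_ring/ω_sun = −N1/N3; set equal to -13/33  ⇒  N3/N1 = −1/(-13/33) = 33/13
N3 = N1 + 2·N2  ⇒  N2/N1 = (N3/N1 − 1)/2 = (33/13 − 1)/2 = 10/13
smallest multiple with N1 ≥ 12 and N2 ≥ 10: k = 1  ⇒  N1 = 1·13 = 13, N2 = 1·10 = 10 (N1 ≤ 40, N2 ≤ 30, N2 ≠ N1 ✓), N3 = 13 + 2·10 = 33
check: −N1/N3 with N1 = 13, N3 = 33 gives -13/33; |achieved − target| = 0 ≤ 13/3300 ✓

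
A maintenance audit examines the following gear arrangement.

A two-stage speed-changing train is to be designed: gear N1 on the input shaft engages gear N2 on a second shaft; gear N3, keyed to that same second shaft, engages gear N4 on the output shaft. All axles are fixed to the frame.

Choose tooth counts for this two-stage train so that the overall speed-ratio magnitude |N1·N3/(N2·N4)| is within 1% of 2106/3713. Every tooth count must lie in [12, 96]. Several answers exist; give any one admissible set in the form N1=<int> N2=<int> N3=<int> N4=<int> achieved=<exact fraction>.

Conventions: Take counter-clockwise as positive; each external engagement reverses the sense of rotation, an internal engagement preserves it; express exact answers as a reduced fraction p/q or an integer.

N1=26 N2=47 N3=81 N4=79 achieved=2106/3713

2-stage fixed-axis compound train for ratio 2106/3713
target = 2106/3713 in lowest terms: an exact hit needs N1·N3 = k·2106 and N2·N4 = k·3713 for one integer k, every count in [12, 96]; additionally prefer no 1:1 stage (N1 ≠ N2, N3 ≠ N4)
k = 1: N1·N3 = 2106 = 26·81, N2·N4 = 3713 = 47·79
achieved = 26·81/(47·79) = 2106/3713; |achieved − target| = 0 ≤ 1053/185650 ✓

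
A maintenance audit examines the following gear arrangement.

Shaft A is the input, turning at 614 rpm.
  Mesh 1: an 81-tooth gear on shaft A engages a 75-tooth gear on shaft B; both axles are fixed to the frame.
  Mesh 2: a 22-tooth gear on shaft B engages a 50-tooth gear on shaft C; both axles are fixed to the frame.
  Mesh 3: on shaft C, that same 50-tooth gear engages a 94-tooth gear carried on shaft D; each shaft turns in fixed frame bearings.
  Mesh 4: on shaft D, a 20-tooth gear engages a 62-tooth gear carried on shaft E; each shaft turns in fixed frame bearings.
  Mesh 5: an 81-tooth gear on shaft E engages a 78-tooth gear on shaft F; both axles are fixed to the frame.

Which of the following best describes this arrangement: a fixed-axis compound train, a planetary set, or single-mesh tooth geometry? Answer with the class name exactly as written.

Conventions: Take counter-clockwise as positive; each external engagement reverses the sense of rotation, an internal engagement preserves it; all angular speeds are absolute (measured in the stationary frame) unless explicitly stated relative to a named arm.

class = fixed-axis compound train [5 meshes; 5 ratios multiply, 5 sense flips]
classification: fixed-axis compound train

fixed-axis compound train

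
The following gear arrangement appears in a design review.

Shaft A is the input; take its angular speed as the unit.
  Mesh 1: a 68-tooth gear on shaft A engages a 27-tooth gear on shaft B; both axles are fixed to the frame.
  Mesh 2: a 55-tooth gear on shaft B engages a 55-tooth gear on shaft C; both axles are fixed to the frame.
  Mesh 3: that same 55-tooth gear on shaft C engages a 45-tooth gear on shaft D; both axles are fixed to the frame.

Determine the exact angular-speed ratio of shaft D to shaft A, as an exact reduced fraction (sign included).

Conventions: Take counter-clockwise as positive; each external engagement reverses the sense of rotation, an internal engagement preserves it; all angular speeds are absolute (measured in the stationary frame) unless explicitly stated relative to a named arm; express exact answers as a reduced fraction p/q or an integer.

class = fixed-axis compound train [3 meshes; 3 ratios multiply, 3 sense flips]
mesh 1 [68T→27T]: running ratio 68/27, sense −
mesh 2 [55T→55T]: running ratio 68/27, sense +
mesh 3 [55T→45T]: running ratio 748/243, sense −
ω_out/ω_in = -748/243

-748/243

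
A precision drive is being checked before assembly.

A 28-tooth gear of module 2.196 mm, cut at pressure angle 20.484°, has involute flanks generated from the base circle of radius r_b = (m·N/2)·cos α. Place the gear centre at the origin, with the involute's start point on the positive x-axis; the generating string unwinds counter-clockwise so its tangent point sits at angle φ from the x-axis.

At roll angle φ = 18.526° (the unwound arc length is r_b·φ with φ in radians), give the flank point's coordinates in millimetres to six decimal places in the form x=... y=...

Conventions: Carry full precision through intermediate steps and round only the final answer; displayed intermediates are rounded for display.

class = single-mesh tooth geometry [base-circle involute, m = 2.196, 28T]
pitch radius r_p = m·N/2 = 2.196·28/2 = 30.744000
base radius r_b = r_p·cos α = 30.744000·cos 20.484° = 28.800055
roll angle φ = 18.526° = 0.32333970 rad
x = r_b·(cos φ + φ·sin φ) = 30.266436
y = r_b·(sin φ − φ·cos φ) = 0.321146

x=30.266436 y=0.321146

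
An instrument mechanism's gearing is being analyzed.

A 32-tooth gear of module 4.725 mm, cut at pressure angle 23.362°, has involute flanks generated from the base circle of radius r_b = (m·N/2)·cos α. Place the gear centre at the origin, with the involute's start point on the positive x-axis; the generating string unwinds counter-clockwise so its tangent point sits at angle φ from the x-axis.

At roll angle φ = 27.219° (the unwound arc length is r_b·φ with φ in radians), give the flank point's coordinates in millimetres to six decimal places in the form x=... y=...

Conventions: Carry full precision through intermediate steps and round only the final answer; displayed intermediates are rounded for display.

x=76.797246 y=2.424751

recognized (one wheel, involute flank): single-mesh tooth geometry, m = 4.725, N = 32
pitch radius r_p = m·N/2 = 4.725·32/2 = 75.600000
base radius r_b = r_p·cos α = 75.600000·cos 23.362° = 69.402147
roll angle φ = 27.219° = 0.47506117 rad
x = r_b·(cos φ + φ·sin φ) = 76.797246
y = r_b·(sin φ − φ·cos φ) = 2.424751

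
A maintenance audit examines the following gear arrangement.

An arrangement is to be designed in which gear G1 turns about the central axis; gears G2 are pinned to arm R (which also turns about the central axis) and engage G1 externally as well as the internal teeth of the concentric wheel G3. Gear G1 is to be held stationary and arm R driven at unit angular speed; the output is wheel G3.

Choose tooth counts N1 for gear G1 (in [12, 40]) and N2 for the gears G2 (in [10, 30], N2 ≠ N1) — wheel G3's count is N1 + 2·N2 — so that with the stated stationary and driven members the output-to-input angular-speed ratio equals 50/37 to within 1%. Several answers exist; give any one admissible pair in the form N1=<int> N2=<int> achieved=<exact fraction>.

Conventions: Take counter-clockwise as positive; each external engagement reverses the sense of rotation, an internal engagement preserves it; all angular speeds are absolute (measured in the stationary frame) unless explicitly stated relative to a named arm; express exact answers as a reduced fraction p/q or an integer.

planetary set to be sized for 50/37 (Willis relation)
Willis with ω_sun = 0: ω_ring/ω_arm = (N1+N3)/N3; set equal to 50/37  ⇒  N3/N1 = 1/(50/37 − 1) = 37/13
N3 = N1 + 2·N2  ⇒  N2/N1 = (N3/N1 − 1)/2 = (37/13 − 1)/2 = 12/13
smallest multiple with N1 ≥ 12 and N2 ≥ 10: k = 1  ⇒  N1 = 1·13 = 13, N2 = 1·12 = 12 (N1 ≤ 40, N2 ≤ 30, N2 ≠ N1 ✓), N3 = 13 + 2·12 = 37
check: (N1+N3)/N3 with N1 = 13, N3 = 37 gives 50/37; |achieved − target| = 0 ≤ 1/74 ✓

N1=13 N2=12 achieved=50/37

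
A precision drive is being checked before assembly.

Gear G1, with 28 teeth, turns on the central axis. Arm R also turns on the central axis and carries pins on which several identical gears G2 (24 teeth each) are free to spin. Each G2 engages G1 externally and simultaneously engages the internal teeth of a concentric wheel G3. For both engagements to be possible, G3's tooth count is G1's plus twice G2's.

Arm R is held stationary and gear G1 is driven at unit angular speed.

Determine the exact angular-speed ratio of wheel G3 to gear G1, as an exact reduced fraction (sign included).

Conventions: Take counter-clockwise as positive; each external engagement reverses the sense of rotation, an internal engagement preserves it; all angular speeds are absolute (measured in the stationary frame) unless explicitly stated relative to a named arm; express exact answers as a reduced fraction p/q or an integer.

topology: planetary set — G1 28T / G2 24T / G3 76T, arm = carrier (Willis)
ring teeth: 28 + 2·24 = 76
28(ω_sun−ω_arm) = −76(ω_ring−ω_arm),  ω_arm = 0, ω_sun = 1
ω_ring = 0 − (28/76)(1−0) = -7/19
ω_out/ω_in = -7/19

-7/19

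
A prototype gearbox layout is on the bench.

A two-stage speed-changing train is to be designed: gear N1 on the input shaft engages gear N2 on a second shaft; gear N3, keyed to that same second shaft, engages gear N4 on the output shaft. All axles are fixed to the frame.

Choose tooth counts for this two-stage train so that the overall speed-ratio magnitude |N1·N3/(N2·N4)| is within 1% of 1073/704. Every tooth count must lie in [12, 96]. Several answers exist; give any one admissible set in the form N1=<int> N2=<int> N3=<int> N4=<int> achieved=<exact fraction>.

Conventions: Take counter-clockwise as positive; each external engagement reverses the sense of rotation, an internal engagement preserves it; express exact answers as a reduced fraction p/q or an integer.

N1=29 N2=16 N3=37 N4=44 achieved=1073/704

class = fixed-axis compound train [2-stage, 1073/704 wanted]
target = 1073/704 in lowest terms: an exact hit needs N1·N3 = k·1073 and N2·N4 = k·704 for one integer k, every count in [12, 96]; additionally prefer no 1:1 stage (N1 ≠ N2, N3 ≠ N4)
k = 1: N1·N3 = 1073 = 29·37, N2·N4 = 704 = 16·44
achieved = 29·37/(16·44) = 1073/704; |achieved − target| = 0 ≤ 1073/70400 ✓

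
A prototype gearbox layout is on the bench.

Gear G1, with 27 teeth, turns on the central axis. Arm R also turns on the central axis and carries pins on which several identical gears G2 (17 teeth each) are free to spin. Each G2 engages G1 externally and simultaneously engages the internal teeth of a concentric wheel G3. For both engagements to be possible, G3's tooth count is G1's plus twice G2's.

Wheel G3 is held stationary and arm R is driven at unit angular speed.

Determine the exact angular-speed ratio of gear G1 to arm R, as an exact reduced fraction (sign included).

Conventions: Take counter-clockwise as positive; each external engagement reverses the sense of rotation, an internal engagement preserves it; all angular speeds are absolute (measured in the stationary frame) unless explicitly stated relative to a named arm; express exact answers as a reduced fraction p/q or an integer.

recognized (axles ride arm R): planetary set, 27/17/61 teeth
ring teeth: 27 + 2·17 = 61
27(ω_sun−ω_arm) = −61(ω_ring−ω_arm),  ω_ring = 0, ω_arm = 1
ω_sun = 1 − (61/27)(0−1) = 88/27
ω_out/ω_in = 88/27

88/27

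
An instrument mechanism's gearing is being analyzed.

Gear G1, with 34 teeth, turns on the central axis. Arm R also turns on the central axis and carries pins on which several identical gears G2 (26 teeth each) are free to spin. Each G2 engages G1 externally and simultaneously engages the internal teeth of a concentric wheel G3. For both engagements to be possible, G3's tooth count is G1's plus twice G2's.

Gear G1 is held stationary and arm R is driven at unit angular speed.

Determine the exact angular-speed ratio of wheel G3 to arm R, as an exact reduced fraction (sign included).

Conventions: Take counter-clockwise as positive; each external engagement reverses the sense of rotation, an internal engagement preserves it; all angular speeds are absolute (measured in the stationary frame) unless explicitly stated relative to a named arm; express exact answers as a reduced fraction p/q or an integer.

60/43

class = planetary set [G3 = 34+2·26 = 86; Willis about the carrier]
ring teeth: 34 + 2·26 = 86
34(ω_sun−ω_arm) = −86(ω_ring−ω_arm),  ω_sun = 0, ω_arm = 1
ω_ring = 1 − (34/86)(0−1) = 60/43
ω_out/ω_in = 60/43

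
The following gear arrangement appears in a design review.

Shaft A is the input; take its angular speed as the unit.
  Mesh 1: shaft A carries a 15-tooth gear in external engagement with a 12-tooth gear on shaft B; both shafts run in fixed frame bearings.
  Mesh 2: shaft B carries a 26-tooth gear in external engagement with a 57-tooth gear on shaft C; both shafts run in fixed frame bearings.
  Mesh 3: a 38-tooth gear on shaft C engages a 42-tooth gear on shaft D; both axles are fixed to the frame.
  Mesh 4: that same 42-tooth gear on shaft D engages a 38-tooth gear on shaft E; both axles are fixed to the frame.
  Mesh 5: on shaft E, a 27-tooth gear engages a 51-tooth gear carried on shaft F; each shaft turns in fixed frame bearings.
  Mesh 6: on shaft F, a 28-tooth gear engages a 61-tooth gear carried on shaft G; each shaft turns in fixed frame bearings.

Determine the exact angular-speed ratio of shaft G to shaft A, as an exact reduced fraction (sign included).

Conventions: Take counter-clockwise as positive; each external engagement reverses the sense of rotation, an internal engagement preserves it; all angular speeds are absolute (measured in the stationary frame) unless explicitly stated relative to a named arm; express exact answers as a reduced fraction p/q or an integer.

2730/19703

class = fixed-axis compound train [6 meshes; 6 ratios multiply, 6 sense flips]
mesh 1 [15T→12T]: running ratio 5/4, sense −
mesh 2 [26T→57T]: running ratio 65/114, sense +
mesh 3 [38T→42T]: running ratio 65/126, sense −
mesh 4 [42T→38T]: running ratio 65/114, sense +
mesh 5 [27T→51T]: running ratio 195/646, sense −
mesh 6 [28T→61T]: running ratio 2730/19703, sense +
ω_out/ω_in = 2730/19703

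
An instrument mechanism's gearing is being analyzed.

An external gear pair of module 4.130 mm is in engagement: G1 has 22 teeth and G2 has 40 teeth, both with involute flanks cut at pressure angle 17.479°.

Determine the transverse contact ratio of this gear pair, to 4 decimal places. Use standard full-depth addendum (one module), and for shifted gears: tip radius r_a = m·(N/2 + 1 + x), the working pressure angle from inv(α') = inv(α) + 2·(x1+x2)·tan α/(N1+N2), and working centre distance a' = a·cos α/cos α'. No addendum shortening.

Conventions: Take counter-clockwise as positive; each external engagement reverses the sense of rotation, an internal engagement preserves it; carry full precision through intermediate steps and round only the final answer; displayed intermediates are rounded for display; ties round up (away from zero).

1.7662

single-mesh involute tooth geometry (22T engaging 40T at module 4.130)
base radii: r_b1 = 43.332365, r_b2 = 78.786119
tip radii: r_a1 = 49.560000, r_a2 = 86.730000
no profile shift: α' = α, a' = a
action lengths: √(r_a1²−r_b1²) = 24.052021, √(r_a2²−r_b2²) = 36.260728
base pitch p_b = π·m·cos α = 12.375695
CR = (24.052021 + 36.260728 − 128.030000·sin 17.47900°)/12.375695 = 1.766215
contact ratio ≈ 1.7662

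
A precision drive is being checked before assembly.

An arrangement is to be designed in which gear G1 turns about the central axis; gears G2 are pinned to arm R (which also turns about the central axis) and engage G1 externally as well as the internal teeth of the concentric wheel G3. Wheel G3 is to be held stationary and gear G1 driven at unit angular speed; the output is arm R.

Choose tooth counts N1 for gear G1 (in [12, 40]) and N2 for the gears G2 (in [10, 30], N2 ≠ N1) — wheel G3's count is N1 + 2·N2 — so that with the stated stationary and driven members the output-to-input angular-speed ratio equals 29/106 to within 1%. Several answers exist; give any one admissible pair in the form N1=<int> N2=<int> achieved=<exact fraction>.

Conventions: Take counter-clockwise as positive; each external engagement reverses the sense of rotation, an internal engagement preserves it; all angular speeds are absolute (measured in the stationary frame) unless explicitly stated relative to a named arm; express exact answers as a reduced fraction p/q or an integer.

N1=29 N2=24 achieved=29/106

planetary set to be sized for 29/106 (Willis relation)
Willis with ω_ring = 0: ω_arm/ω_sun = N1/(N1+N3); set equal to 29/106  ⇒  N3/N1 = 1/(29/106) − 1 = 77/29
N3 = N1 + 2·N2  ⇒  N2/N1 = (N3/N1 − 1)/2 = (77/29 − 1)/2 = 24/29
smallest multiple with N1 ≥ 12 and N2 ≥ 10: k = 1  ⇒  N1 = 1·29 = 29, N2 = 1·24 = 24 (N1 ≤ 40, N2 ≤ 30, N2 ≠ N1 ✓), N3 = 29 + 2·24 = 77
check: N1/(N1+N3) with N1 = 29, N3 = 77 gives 29/106; |achieved − target| = 0 ≤ 29/10600 ✓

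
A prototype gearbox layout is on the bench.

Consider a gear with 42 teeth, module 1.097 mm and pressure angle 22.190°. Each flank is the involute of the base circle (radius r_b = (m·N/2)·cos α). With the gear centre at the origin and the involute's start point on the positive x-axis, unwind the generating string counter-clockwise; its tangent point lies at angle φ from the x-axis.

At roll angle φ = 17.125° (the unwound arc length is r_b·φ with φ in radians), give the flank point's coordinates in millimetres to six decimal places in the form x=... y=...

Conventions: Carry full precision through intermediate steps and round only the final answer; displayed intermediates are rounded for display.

topology: single-mesh involute geometry — m = 1.097, N = 42
pitch radius r_p = m·N/2 = 1.097·42/2 = 23.037000
base radius r_b = r_p·cos α = 23.037000·cos 22.190° = 21.330800
roll angle φ = 17.125° = 0.29888763 rad
x = r_b·(cos φ + φ·sin φ) = 22.262407
y = r_b·(sin φ − φ·cos φ) = 0.188159

x=22.262407 y=0.188159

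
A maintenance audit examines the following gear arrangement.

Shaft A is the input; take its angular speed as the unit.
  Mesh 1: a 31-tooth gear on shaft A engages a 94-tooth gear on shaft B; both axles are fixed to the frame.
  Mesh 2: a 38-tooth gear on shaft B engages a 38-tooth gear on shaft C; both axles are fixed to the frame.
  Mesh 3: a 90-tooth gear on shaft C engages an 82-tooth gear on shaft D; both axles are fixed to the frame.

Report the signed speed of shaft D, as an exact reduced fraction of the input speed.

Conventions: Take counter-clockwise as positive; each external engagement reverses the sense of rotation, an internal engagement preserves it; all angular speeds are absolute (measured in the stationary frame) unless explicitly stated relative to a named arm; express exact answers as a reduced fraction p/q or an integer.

3-mesh fixed-axis compound train (all bearings frame-fixed)
mesh 1 [31T→94T]: |ω|/ω_in = 1×31/94 = 31/94, sense flips to −
mesh 2 [38T→38T]: |ω|/ω_in = (31/94)×38/38 = 31/94, sense flips to +
mesh 3 [90T→82T]: |ω|/ω_in = (31/94)×90/82 = 1395/3854, sense flips to −
signed output speed (× input speed) = -1395/3854

-1395/3854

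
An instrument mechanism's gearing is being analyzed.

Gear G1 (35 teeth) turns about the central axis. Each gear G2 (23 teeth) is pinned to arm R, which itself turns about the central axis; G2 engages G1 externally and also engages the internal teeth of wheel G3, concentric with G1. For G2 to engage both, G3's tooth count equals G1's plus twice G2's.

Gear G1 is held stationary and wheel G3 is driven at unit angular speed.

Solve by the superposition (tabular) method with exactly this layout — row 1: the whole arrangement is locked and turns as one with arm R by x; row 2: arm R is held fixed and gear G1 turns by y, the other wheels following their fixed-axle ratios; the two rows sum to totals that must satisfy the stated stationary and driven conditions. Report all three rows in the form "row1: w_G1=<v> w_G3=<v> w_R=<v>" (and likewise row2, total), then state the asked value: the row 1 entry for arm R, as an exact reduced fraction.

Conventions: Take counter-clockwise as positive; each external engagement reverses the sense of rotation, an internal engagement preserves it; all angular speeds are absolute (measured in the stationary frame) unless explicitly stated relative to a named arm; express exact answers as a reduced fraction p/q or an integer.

recognized (axles ride arm R): planetary set, 35/23/81 teeth
row 1 — lock + rotate with arm: ω_sun = ω_ring = ω_arm = x
row 2 (arm held, sun turns y): ω_ring = −(35/81)·y, ω_arm = 0
boundary: total ω_sun = x + y = 0 and total ω_ring = x − (35/81)·y = 1  ⇒  y = -81/116, x = 81/116
row 2 ring = −(35/81)·(-81/116) = 35/116
totals (row 1 + row 2): sun 81/116 + (-81/116) = 0, ring 81/116 + 35/116 = 1, arm 81/116 + 0 = 81/116
asked cell (row1, arm) = 81/116

row1: w_G1=81/116 w_G3=81/116 w_R=81/116
row2: w_G1=-81/116 w_G3=35/116 w_R=0
total: w_G1=0 w_G3=1 w_R=81/116
asked value: 81/116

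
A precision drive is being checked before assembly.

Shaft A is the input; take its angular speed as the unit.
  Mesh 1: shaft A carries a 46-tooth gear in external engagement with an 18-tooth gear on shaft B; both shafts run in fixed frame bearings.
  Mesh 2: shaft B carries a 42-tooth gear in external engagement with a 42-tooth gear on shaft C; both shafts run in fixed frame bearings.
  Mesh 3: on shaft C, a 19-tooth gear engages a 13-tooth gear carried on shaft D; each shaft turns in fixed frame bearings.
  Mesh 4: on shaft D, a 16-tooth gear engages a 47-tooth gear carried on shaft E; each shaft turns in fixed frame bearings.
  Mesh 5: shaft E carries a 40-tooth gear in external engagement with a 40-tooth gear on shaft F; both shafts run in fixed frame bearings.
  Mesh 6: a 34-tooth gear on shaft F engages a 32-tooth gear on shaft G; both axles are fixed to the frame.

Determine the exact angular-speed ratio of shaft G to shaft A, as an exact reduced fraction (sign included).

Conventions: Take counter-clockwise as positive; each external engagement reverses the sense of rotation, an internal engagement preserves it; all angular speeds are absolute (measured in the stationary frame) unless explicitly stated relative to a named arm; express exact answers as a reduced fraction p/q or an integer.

7429/5499

class = fixed-axis compound train [6 meshes; 6 ratios multiply, 6 sense flips]
mesh 1 [46T→18T]: running ratio 23/9, sense −
mesh 2 [42T→42T]: running ratio 23/9, sense +
mesh 3 [19T→13T]: running ratio 437/117, sense −
mesh 4 [16T→47T]: running ratio 6992/5499, sense +
mesh 5 [40T→40T]: running ratio 6992/5499, sense −
mesh 6 [34T→32T]: running ratio 7429/5499, sense +
ω_out/ω_in = 7429/5499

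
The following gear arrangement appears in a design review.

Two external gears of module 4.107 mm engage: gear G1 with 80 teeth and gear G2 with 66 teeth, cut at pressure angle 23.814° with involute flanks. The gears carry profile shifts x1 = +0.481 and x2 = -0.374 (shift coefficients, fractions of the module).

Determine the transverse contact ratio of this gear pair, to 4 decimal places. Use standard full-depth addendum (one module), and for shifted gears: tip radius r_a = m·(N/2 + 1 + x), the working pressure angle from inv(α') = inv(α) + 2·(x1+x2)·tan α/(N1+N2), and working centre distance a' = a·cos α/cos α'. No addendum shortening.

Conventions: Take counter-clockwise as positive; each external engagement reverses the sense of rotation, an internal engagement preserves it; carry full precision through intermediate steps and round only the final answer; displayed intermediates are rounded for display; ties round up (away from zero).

single-mesh involute tooth geometry (80T engaging 66T at module 4.107)
base radii: r_b1 = 150.293371, r_b2 = 123.992031
tip radii: r_a1 = 170.362467, r_a2 = 138.101982
inv(α') = inv(23.814°) + 2·(+0.481-0.374)·tan α/(80+66) = 0.02635866  ⇒  α' = 24.00260°
a' = a·cos α / cos α' = 299.8110·cos 23.814°/cos 24.00260° = 300.248814
action lengths: √(r_a1²−r_b1²) = 80.220152, √(r_a2²−r_b2²) = 60.812282
base pitch p_b = π·m·cos α = 11.804014
CR = (80.220152 + 60.812282 − 300.248814·sin 24.00260°)/11.804014 = 1.600964
contact ratio ≈ 1.6010

1.6010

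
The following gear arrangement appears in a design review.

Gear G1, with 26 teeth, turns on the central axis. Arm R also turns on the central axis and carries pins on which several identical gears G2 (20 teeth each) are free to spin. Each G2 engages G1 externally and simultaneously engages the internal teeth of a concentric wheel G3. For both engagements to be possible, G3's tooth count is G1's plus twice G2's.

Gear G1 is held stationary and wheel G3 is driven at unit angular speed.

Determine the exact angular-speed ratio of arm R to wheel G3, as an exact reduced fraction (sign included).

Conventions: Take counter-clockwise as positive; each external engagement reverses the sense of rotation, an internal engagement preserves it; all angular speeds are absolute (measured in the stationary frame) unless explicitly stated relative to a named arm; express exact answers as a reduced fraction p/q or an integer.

recognized (axles ride arm R): planetary set, 26/20/66 teeth
ring teeth: 26 + 2·20 = 66
26(ω_sun−ω_arm) = −66(ω_ring−ω_arm),  ω_sun = 0, ω_ring = 1
26(0−ω_arm) = −66(1−ω_arm)  ⇒  92·ω_arm = 66  ⇒  ω_arm = 33/46
ω_out/ω_in = 33/46

33/46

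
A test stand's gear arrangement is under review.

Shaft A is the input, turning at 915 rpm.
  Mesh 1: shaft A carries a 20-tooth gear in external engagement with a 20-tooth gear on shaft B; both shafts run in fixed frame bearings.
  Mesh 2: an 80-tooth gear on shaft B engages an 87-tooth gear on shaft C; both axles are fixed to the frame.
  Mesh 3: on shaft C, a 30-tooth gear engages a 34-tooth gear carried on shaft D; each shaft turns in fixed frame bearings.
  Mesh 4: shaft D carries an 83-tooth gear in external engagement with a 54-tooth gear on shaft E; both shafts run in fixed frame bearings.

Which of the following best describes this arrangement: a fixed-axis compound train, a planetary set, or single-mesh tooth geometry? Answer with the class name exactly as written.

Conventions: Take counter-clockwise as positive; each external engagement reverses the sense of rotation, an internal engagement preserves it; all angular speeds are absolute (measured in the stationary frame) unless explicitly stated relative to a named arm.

topology: fixed-axis compound train — 4 meshes, A→E
classification: fixed-axis compound train

fixed-axis compound train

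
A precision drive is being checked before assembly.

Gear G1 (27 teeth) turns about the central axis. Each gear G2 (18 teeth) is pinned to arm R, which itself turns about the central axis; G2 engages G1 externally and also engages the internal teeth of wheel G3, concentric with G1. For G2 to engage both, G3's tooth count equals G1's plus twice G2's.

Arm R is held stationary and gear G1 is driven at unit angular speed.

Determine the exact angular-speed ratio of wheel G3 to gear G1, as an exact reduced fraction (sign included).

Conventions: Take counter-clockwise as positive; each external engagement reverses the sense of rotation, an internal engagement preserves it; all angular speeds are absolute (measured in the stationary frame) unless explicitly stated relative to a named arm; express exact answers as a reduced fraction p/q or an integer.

-3/7

class = planetary set [G3 = 27+2·18 = 63; Willis about the carrier]
ring teeth: 27 + 2·18 = 63
27(ω_sun−ω_arm) = −63(ω_ring−ω_arm),  ω_arm = 0, ω_sun = 1
ω_ring = 0 − (27/63)(1−0) = -3/7
ω_out/ω_in = -3/7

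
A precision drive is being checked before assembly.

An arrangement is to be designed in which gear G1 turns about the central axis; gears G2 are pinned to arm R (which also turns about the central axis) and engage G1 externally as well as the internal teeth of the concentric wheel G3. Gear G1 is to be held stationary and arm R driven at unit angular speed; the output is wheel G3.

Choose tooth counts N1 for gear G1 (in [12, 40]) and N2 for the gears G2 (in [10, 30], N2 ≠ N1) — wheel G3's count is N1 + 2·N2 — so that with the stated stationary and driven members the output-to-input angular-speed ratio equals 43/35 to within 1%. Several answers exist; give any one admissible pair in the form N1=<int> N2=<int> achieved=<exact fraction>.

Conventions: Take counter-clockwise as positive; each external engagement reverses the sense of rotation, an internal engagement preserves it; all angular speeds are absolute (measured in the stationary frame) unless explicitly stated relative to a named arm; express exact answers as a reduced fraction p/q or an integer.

design class (target 43/35): planetary set
Willis with ω_sun = 0: ω_ring/ω_arm = (N1+N3)/N3; set equal to 43/35  ⇒  N3/N1 = 1/(43/35 − 1) = 35/8
N3 = N1 + 2·N2  ⇒  N2/N1 = (N3/N1 − 1)/2 = (35/8 − 1)/2 = 27/16
smallest multiple with N1 ≥ 12 and N2 ≥ 10: k = 1  ⇒  N1 = 1·16 = 16, N2 = 1·27 = 27 (N1 ≤ 40, N2 ≤ 30, N2 ≠ N1 ✓), N3 = 16 + 2·27 = 70
check: (N1+N3)/N3 with N1 = 16, N3 = 70 gives 43/35; |achieved − target| = 0 ≤ 43/3500 ✓

N1=16 N2=27 achieved=43/35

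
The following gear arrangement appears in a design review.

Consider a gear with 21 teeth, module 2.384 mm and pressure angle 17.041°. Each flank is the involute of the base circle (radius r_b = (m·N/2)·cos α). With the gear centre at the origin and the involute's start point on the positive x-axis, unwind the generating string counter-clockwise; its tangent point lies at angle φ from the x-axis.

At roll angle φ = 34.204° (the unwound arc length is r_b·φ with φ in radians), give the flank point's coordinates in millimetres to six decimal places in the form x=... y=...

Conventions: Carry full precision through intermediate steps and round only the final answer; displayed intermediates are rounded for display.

recognized (one wheel, involute flank): single-mesh tooth geometry, m = 2.384, N = 21
pitch radius r_p = m·N/2 = 2.384·21/2 = 25.032000
base radius r_b = r_p·cos α = 25.032000·cos 17.041° = 23.932977
roll angle φ = 34.204° = 0.59697242 rad
x = r_b·(cos φ + φ·sin φ) = 27.825056
y = r_b·(sin φ − φ·cos φ) = 1.637500

x=27.825056 y=1.637500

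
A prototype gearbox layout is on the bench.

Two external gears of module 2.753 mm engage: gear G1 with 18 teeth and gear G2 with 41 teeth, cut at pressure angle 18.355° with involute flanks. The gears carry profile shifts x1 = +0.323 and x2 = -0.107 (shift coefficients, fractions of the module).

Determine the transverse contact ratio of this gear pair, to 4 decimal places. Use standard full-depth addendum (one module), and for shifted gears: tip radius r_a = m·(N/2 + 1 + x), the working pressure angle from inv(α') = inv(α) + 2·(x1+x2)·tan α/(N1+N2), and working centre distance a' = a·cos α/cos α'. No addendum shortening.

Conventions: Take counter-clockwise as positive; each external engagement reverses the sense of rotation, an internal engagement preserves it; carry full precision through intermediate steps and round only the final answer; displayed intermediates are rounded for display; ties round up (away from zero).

single-mesh involute tooth geometry (18T engaging 41T at module 2.753)
base radii: r_b1 = 23.516436, r_b2 = 53.565216
tip radii: r_a1 = 28.419219, r_a2 = 58.894929
inv(α') = inv(18.355°) + 2·(+0.323-0.107)·tan α/(18+41) = 0.01385779  ⇒  α' = 19.53576°
a' = a·cos α / cos α' = 81.2135·cos 18.355°/cos 19.53576° = 81.790063
action lengths: √(r_a1²−r_b1²) = 15.957106, √(r_a2²−r_b2²) = 24.482245
base pitch p_b = π·m·cos α = 8.208785
CR = (15.957106 + 24.482245 − 81.790063·sin 19.53576°)/8.208785 = 1.594530
contact ratio ≈ 1.5945

1.5945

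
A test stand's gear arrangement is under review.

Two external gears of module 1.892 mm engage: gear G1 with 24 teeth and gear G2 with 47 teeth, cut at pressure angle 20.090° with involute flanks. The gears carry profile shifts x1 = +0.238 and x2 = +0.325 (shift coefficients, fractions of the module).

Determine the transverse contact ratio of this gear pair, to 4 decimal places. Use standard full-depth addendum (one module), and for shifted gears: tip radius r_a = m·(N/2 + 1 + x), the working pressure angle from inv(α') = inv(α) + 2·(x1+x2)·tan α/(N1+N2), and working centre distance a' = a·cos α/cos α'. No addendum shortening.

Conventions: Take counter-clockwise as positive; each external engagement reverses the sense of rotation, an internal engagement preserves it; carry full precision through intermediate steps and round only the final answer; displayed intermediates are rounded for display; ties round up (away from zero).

recognized (one external pair, fixed centres): single-mesh tooth geometry, m = 1.892, N1 = 24, N2 = 47
base radii: r_b1 = 21.322557, r_b2 = 41.756675
tip radii: r_a1 = 25.046296, r_a2 = 46.968900
inv(α') = inv(20.090°) + 2·(+0.238+0.325)·tan α/(24+47) = 0.02091398  ⇒  α' = 22.29745°
a' = a·cos α / cos α' = 67.1660·cos 20.090°/cos 22.29745° = 68.177063
action lengths: √(r_a1²−r_b1²) = 13.140224, √(r_a2²−r_b2²) = 21.504829
base pitch p_b = π·m·cos α = 5.582232
CR = (13.140224 + 21.504829 − 68.177063·sin 22.29745°)/5.582232 = 1.572427
contact ratio ≈ 1.5724

1.5724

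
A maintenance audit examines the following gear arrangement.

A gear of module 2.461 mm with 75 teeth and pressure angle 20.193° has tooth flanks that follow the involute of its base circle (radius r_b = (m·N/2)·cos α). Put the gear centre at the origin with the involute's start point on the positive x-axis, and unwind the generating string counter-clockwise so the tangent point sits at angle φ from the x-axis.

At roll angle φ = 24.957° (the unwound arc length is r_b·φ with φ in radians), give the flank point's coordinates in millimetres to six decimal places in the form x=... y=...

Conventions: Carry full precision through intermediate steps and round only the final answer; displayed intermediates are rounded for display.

class = single-mesh tooth geometry [base-circle involute, m = 2.461, 75T]
pitch radius r_p = m·N/2 = 2.461·75/2 = 92.287500
base radius r_b = r_p·cos α = 92.287500·cos 20.193° = 86.615067
roll angle φ = 24.957° = 0.43558182 rad
x = r_b·(cos φ + φ·sin φ) = 94.446214
y = r_b·(sin φ − φ·cos φ) = 2.341095

x=94.446214 y=2.341095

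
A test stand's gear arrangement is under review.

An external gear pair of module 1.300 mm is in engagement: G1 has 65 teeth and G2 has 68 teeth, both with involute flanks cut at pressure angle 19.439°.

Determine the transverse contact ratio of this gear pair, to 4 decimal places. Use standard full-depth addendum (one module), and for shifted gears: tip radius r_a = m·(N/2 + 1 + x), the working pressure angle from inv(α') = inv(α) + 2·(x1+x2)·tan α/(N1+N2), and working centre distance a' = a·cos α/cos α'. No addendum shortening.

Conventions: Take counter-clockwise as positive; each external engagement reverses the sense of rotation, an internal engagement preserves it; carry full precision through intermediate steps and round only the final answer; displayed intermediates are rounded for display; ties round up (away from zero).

topology: single-mesh involute geometry — m = 1.300, 65T/68T pair
base radii: r_b1 = 39.841596, r_b2 = 41.680438
tip radii: r_a1 = 43.550000, r_a2 = 45.500000
no profile shift: α' = α, a' = a
action lengths: √(r_a1²−r_b1²) = 17.585499, √(r_a2²−r_b2²) = 18.248042
base pitch p_b = π·m·cos α = 3.851264
CR = (17.585499 + 18.248042 − 86.450000·sin 19.43900°)/3.851264 = 1.833869
contact ratio ≈ 1.8339

1.8339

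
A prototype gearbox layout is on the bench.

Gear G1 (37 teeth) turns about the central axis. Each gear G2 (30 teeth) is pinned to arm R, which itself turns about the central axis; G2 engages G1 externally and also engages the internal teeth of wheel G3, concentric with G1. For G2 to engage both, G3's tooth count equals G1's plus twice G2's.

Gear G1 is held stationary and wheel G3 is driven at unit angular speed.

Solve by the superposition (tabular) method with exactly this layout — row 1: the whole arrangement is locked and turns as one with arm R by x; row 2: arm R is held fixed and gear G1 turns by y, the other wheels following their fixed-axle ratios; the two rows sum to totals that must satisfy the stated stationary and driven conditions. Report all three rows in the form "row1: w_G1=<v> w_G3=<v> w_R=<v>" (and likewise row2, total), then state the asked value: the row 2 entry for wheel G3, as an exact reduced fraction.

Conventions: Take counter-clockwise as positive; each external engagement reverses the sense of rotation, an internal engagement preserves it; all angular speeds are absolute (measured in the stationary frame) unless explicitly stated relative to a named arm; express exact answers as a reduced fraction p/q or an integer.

row1: w_G1=97/134 w_G3=97/134 w_R=97/134
row2: w_G1=-97/134 w_G3=37/134 w_R=0
total: w_G1=0 w_G3=1 w_R=97/134
asked value: 37/134

planetary set (37T centre, 30T on arm, 97T internal) — Willis relation
row 1 — lock + rotate with arm: ω_sun = ω_ring = ω_arm = x
superposition row 2 [arm held]: sun y, ring −(37/97)·y, arm 0
boundary: total ω_sun = x + y = 0 and total ω_ring = x − (37/97)·y = 1  ⇒  y = -97/134, x = 97/134
row 2 ring = −(37/97)·(-97/134) = 37/134
totals (row 1 + row 2): sun 97/134 + (-97/134) = 0, ring 97/134 + 37/134 = 1, arm 97/134 + 0 = 97/134
asked cell (row2, ring) = 37/134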